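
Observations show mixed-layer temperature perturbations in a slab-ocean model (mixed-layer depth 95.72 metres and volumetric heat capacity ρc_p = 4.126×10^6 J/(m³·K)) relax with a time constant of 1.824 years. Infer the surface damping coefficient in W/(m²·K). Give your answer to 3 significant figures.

Areal heat capacity C = ρc_p × D = 4.126×10^6 × 95.72 = 3.95×10^8 J/(m²·K).
τ = 1.824 years = 5.76×10^7 s.
λ = C / τ = 3.95×10^8 / 5.76×10^7 = 6.86 W/(m²·K).

6.86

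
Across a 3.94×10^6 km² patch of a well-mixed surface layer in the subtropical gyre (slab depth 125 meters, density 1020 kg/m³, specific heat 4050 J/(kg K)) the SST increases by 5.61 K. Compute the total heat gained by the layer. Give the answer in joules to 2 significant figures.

1.1×10^22 J

Areal heat capacity C = ρ c_p D = 1020 × 4050 × 125 = 5.16×10^8 J/(m²·K).
Heat per unit area: q = C ΔT = 5.16×10^8 × 5.61 = 2.90×10^9 J/m².
Total heat: Q = q × A = 2.90×10^9 × (3.94×10^6 × 10⁶ m²) = 1.14×10^22 J.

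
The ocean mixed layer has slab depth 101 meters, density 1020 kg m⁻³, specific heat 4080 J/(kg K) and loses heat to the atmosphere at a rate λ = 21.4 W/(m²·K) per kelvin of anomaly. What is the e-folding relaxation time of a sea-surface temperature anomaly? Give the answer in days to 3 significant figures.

227 days

Areal heat capacity C = ρ c_p D = 1020 × 4080 × 101 = 4.20×10^8 J/(m²·K).
Relaxation time τ = C / λ = 4.20×10^8 / 21.4 = 1.96×10^7 s.
In days: 1.96×10^7 s / (86400 s/day) = 227 days.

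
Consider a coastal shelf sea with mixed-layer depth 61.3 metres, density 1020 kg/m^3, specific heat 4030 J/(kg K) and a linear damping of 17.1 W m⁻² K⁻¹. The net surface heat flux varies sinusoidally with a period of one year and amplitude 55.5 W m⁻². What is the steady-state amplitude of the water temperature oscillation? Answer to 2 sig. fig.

Areal heat capacity C = ρ c_p D = 1020 × 4030 × 61.3 = 2.52×10^8 J/(m²·K).
Angular frequency ω = 2π / T = 2π / 3.15×10^7 s = 1.99×10^-7 s⁻¹.
√((Cω)² + λ²) = √((50.2)² + 17.1²) = 53.0 W/(m²·K).
Amplitude A = F₀ / √((Cω)²+λ²) = 55.5 / 53.0 = 1.05 K.

1.0 K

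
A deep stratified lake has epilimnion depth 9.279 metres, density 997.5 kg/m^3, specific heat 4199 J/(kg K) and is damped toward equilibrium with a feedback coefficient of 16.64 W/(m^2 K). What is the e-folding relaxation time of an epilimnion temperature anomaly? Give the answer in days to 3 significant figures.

27.0 days

Areal heat capacity C = ρ c_p D = 997.5 × 4199 × 9.279 = 3.89×10^7 J/(m^2 K).
Relaxation time τ = C / λ = 3.89×10^7 / 16.64 = 2.34×10^6 s.
In days: 2.34×10^6 s / (86400 s/day) = 27.0 days.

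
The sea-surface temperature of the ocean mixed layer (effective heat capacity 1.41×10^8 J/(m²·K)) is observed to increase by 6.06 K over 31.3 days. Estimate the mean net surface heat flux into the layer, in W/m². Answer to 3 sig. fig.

Areal heat capacity C = 1.41×10^8 J/(m²·K) (given).
Required heat per unit area: Q = C ΔT = 1.41×10^8 × 6.06 = 8.54×10^8 J/m².
Flux F = Q / Δt = 8.54×10^8 / 2.70×10^6 s = 316 W/m².

316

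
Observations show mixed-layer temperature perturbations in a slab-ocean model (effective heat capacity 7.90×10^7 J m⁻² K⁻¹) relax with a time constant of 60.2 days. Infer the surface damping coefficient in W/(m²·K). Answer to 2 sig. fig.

Areal heat capacity C = 7.90×10^7 J m⁻² K⁻¹ (given).
τ = 60.2 days = 5.20×10^6 s.
λ = C / τ = 7.90×10^7 / 5.20×10^6 = 15.2 W/(m²·K).

15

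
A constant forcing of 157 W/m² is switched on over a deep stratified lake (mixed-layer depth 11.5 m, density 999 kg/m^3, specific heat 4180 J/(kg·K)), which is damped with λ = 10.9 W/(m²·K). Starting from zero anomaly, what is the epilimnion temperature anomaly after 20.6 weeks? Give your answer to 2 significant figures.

Areal heat capacity C = ρ c_p D = 999 × 4180 × 11.5 = 4.80×10^7 J m⁻² K⁻¹.
τ = C / λ = 4.80×10^7 / 10.9 = 4.41×10^6 s.
Equilibrium anomaly ΔT_eq = F / λ = 157 / 10.9 = 14.4 K.
t = 20.6 weeks = 1.25×10^7 s, so t/τ = 2.83.
ΔT(t) = ΔT_eq (1 − e^(−t/τ)) = 14.4 × (1 − e^−2.83) = 13.6 K.

14 K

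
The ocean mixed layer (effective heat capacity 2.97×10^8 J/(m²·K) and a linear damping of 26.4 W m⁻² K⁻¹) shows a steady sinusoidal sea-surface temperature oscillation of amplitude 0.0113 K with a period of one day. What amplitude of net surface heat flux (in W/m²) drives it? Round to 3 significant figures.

244

Areal heat capacity C = 2.97×10^8 J/(m²·K) (given).
ω = 2π / 86400 s = 7.27×10^-5 s⁻¹.
√((Cω)² + λ²) = √((21600)² + 26.4²) = 21600 W/(m²·K).
F₀ = A × √((Cω)²+λ²) = 0.0113 × 21600 = 244 W/m².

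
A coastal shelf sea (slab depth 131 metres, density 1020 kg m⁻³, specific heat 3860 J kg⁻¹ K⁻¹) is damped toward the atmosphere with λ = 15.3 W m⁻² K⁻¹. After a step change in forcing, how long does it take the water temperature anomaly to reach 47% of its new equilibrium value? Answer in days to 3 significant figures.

248 days

Areal heat capacity C = ρ c_p D = 1020 × 3860 × 131 = 5.16×10^8 J m⁻² K⁻¹.
τ = C / λ = 5.16×10^8 / 15.3 = 3.37×10^7 s.
Fraction reached: 1 − e^(−t/τ) = 0.47 ⇒ t = −τ ln(1 − 0.47) = τ × 0.635.
t = 2.14×10^7 s = 248 days.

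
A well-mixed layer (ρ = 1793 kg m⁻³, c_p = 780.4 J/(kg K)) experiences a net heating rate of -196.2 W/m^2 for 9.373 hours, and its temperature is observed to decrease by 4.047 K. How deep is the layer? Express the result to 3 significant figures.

1.17 m

Heat input Q = F Δt = -196.2 × 33700 s = -6.62×10^6 J/m².
Required areal heat capacity C = Q / ΔT = 1.64×10^6 J/(m²·K).
Depth D = C / (ρ c_p) = 1.64×10^6 / (1793 × 780.4) = 1.17 m.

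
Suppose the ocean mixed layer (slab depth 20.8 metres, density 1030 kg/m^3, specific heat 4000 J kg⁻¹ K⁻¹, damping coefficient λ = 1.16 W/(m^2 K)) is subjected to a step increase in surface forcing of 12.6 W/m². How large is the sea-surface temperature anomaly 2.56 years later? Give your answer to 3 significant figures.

7.22 K

Areal heat capacity C = ρ c_p D = 1030 × 4000 × 20.8 = 8.57×10^7 J m⁻² K⁻¹.
τ = C / λ = 8.57×10^7 / 1.16 = 7.39×10^7 s.
Equilibrium anomaly ΔT_eq = F / λ = 12.6 / 1.16 = 10.9 K.
t = 2.56 years = 8.08×10^7 s, so t/τ = 1.09.
ΔT(t) = ΔT_eq (1 − e^(−t/τ)) = 10.9 × (1 − e^−1.09) = 7.22 K.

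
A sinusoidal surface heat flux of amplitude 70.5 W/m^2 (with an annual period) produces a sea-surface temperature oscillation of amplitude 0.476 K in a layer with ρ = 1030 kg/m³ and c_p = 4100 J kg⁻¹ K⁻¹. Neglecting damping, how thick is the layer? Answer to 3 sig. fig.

176 m

ω = 2π / 3.15×10^7 s = 1.99×10^-7 s⁻¹.
Required C = F₀ / (A ω) = 70.5 / (0.476 × 1.99×10^-7) = 7.43×10^8 J/(m²·K).
D = C / (ρ c_p) = 7.43×10^8 / (1030 × 4100) = 176 m.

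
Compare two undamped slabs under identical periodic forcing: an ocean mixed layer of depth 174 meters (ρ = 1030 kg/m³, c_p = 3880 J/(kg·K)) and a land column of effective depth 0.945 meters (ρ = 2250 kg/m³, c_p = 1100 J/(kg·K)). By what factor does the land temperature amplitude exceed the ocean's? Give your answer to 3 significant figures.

297

C_ocean = 1030 × 3880 × 174 = 6.95×10^8 J/(m²·K).
C_land = 2250 × 1100 × 0.945 = 2.34×10^6 J/(m²·K).
Undamped amplitude ∝ 1/C, so A_land/A_ocean = C_ocean/C_land = 297.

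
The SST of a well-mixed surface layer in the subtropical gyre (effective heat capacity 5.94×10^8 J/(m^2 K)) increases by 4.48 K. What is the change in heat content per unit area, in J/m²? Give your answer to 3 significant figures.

Areal heat capacity C = 5.94×10^8 J/(m^2 K) (given).
ΔQ = C ΔT = 5.94×10^8 × 4.48 = 2.66×10^9 J/m².

2.66×10^9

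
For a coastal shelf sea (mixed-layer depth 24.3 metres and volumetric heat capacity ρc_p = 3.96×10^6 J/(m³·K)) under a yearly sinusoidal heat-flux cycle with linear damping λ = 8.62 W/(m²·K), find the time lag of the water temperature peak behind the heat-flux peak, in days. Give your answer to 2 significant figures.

Areal heat capacity C = ρc_p × D = 3.96×10^6 × 24.3 = 9.62×10^7 J/(m²·K).
ω = 2π / 3.15×10^7 s = 1.99×10^-7 s⁻¹.
Phase lag φ = arctan(Cω/λ) = arctan(19.2/8.62) = 1.15 rad.
Time lag = φ / ω = 1.15 / 1.99×10^-7 = 5.76×10^6 s = 66.7 days.

67 days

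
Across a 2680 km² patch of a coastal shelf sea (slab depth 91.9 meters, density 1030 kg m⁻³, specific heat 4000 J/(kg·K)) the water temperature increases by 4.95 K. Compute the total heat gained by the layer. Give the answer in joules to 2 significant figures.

Areal heat capacity C = ρ c_p D = 1030 × 4000 × 91.9 = 3.79×10^8 J m⁻² K⁻¹.
Heat per unit area: q = C ΔT = 3.79×10^8 × 4.95 = 1.87×10^9 J/m².
Total heat: Q = q × A = 1.87×10^9 × (2680 × 10⁶ m²) = 5.02×10^18 J.

5.0×10^18 J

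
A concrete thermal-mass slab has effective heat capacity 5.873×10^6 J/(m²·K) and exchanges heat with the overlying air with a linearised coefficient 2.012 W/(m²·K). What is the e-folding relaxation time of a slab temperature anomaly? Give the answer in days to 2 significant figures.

34 days

Areal heat capacity C = 5.873×10^6 J/(m²·K) (given).
Relaxation time τ = C / λ = 5.87×10^6 / 2.012 = 2.92×10^6 s.
In days: 2.92×10^6 s / (86400 s/day) = 33.8 days.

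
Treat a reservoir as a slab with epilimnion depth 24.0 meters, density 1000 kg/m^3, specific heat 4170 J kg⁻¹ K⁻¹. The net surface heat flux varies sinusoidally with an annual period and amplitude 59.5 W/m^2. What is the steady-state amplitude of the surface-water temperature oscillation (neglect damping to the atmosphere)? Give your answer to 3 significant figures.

2.98 K

Areal heat capacity C = ρ c_p D = 1000 × 4170 × 24.0 = 1.00×10^8 J/(m^2 K).
Angular frequency ω = 2π / T = 2π / 3.15×10^7 s = 1.99×10^-7 s⁻¹.
Cω = 1.00×10^8 × 1.99×10^-7 = 19.9 W/(m²·K).
Amplitude A = F₀ / (Cω) = 59.5 / 19.9 = 2.98 K.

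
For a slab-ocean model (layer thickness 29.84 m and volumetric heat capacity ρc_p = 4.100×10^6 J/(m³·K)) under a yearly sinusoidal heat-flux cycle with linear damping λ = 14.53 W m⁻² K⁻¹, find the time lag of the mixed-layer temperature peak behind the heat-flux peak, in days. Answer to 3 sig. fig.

60.0 days

Areal heat capacity C = ρc_p × D = 4.100×10^6 × 29.84 = 1.22×10^8 J/(m²·K).
ω = 2π / 3.15×10^7 s = 1.99×10^-7 s⁻¹.
Phase lag φ = arctan(Cω/λ) = arctan(24.4/14.53) = 1.03 rad.
Time lag = φ / ω = 1.03 / 1.99×10^-7 = 5.19×10^6 s = 60.0 days.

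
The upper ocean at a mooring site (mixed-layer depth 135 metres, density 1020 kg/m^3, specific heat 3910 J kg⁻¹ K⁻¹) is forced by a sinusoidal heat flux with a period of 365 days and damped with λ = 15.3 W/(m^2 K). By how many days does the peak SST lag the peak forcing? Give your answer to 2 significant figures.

83 days

Areal heat capacity C = ρ c_p D = 1020 × 3910 × 135 = 5.38×10^8 J/(m^2 K).
ω = 2π / 3.15×10^7 s = 1.99×10^-7 s⁻¹.
Phase lag φ = arctan(Cω/λ) = arctan(107/15.3) = 1.43 rad.
Time lag = φ / ω = 1.43 / 1.99×10^-7 = 7.17×10^6 s = 83.0 days.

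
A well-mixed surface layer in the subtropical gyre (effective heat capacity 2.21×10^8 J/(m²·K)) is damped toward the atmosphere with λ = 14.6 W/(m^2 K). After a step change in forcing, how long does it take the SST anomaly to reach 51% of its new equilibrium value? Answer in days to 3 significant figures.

Areal heat capacity C = 2.21×10^8 J/(m²·K) (given).
τ = C / λ = 2.21×10^8 / 14.6 = 1.51×10^7 s.
Fraction reached: 1 − e^(−t/τ) = 0.51 ⇒ t = −τ ln(1 − 0.51) = τ × 0.713.
t = 1.08×10^7 s = 125 days.

125 days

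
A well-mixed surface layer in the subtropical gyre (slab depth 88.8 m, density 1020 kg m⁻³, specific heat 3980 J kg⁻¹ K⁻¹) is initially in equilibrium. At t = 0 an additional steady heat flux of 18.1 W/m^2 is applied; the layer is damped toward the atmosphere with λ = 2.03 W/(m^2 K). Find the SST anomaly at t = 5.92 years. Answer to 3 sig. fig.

5.80 K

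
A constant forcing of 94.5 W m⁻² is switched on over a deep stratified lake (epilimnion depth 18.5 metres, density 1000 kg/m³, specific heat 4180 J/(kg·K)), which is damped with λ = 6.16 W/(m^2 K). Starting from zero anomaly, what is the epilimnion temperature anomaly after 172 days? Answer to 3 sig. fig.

10.6 K

Areal heat capacity C = ρ c_p D = 1000 × 4180 × 18.5 = 7.73×10^7 J/(m²·K).
τ = C / λ = 7.73×10^7 / 6.16 = 1.26×10^7 s.
Equilibrium anomaly ΔT_eq = F / λ = 94.5 / 6.16 = 15.3 K.
t = 172 days = 1.49×10^7 s, so t/τ = 1.18.
ΔT(t) = ΔT_eq (1 − e^(−t/τ)) = 15.3 × (1 − e^−1.18) = 10.6 K.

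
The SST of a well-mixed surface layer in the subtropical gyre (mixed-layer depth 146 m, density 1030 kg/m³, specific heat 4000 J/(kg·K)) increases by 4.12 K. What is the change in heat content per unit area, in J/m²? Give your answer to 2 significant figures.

2.5×10^9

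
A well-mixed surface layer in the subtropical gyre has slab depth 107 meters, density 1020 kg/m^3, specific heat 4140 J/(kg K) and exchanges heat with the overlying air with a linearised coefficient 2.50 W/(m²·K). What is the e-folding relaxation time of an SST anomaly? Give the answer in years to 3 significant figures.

5.73 years

Areal heat capacity C = ρ c_p D = 1020 × 4140 × 107 = 4.52×10^8 J/(m^2 K).
Relaxation time τ = C / λ = 4.52×10^8 / 2.50 = 1.81×10^8 s.
In years: 1.81×10^8 s / (3.156×10^7 s/year) = 5.73 years.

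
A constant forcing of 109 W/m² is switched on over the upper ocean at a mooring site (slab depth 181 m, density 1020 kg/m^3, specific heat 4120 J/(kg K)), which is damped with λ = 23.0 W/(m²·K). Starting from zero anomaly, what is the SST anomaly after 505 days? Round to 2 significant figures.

3.5 K

Areal heat capacity C = ρ c_p D = 1020 × 4120 × 181 = 7.61×10^8 J m⁻² K⁻¹.
τ = C / λ = 7.61×10^8 / 23.0 = 3.31×10^7 s.
Equilibrium anomaly ΔT_eq = F / λ = 109 / 23.0 = 4.74 K.
t = 505 days = 4.36×10^7 s, so t/τ = 1.32.
ΔT(t) = ΔT_eq (1 − e^(−t/τ)) = 4.74 × (1 − e^−1.32) = 3.47 K.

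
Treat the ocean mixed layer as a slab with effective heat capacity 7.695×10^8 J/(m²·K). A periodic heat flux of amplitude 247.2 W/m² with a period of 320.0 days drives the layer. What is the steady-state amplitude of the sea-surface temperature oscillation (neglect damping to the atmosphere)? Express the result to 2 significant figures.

Areal heat capacity C = 7.695×10^8 J/(m²·K) (given).
Angular frequency ω = 2π / T = 2π / 2.76×10^7 s = 2.27×10^-7 s⁻¹.
Cω = 7.69×10^8 × 2.27×10^-7 = 175 W/(m²·K).
Amplitude A = F₀ / (Cω) = 247.2 / 175 = 1.41 K.

1.4 K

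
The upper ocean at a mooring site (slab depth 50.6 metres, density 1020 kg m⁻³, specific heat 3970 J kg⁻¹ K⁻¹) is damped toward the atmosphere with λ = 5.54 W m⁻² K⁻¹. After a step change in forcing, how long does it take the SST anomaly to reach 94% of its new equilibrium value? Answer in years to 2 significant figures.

3.3 years

Areal heat capacity C = ρ c_p D = 1020 × 3970 × 50.6 = 2.05×10^8 J/(m^2 K).
τ = C / λ = 2.05×10^8 / 5.54 = 3.70×10^7 s.
Fraction reached: 1 − e^(−t/τ) = 0.94 ⇒ t = −τ ln(1 − 0.94) = τ × 2.81.
t = 1.04×10^8 s = 3.30 years.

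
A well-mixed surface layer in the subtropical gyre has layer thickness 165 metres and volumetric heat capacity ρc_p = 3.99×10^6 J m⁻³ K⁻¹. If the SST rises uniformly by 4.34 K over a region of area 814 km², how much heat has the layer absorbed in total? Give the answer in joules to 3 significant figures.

2.33×10^18 J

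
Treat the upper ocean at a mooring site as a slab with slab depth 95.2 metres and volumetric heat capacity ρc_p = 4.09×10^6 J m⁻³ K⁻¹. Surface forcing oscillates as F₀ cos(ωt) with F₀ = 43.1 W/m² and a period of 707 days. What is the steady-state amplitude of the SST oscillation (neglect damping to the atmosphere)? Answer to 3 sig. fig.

Areal heat capacity C = ρc_p × D = 4.09×10^6 × 95.2 = 3.89×10^8 J m⁻² K⁻¹.
Angular frequency ω = 2π / T = 2π / 6.11×10^7 s = 1.03×10^-7 s⁻¹.
Cω = 3.89×10^8 × 1.03×10^-7 = 40.1 W/(m²·K).
Amplitude A = F₀ / (Cω) = 43.1 / 40.1 = 1.08 K.

1.08 K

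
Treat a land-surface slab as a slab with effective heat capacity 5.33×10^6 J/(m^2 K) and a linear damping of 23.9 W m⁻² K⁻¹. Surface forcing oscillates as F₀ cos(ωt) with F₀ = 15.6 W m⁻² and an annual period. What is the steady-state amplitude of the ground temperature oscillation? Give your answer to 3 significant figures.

0.652 K

Areal heat capacity C = 5.33×10^6 J/(m^2 K) (given).
Angular frequency ω = 2π / T = 2π / 3.15×10^7 s = 1.99×10^-7 s⁻¹.
√((Cω)² + λ²) = √((1.06)² + 23.9²) = 23.9 W/(m²·K).
Amplitude A = F₀ / √((Cω)²+λ²) = 15.6 / 23.9 = 0.652 K.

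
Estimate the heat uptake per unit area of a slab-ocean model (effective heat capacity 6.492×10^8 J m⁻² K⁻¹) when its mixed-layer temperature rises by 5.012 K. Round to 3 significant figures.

Areal heat capacity C = 6.492×10^8 J m⁻² K⁻¹ (given).
ΔQ = C ΔT = 6.49×10^8 × 5.012 = 3.25×10^9 J/m².

3.25×10^9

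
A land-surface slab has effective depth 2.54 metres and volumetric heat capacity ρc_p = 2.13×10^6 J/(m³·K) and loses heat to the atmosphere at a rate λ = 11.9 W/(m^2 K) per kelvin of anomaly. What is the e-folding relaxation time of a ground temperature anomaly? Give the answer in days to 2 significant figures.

Areal heat capacity C = ρc_p × D = 2.13×10^6 × 2.54 = 5.41×10^6 J m⁻² K⁻¹.
Relaxation time τ = C / λ = 5.41×10^6 / 11.9 = 4.55×10^5 s.
In days: 4.55×10^5 s / (86400 s/day) = 5.26 days.

5.3 days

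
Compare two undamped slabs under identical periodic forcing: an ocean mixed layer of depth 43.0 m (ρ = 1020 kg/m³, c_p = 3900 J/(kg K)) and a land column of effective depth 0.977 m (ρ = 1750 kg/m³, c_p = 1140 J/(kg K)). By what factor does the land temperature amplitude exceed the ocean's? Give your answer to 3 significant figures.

87.8

C_ocean = 1020 × 3900 × 43.0 = 1.71×10^8 J/(m²·K).
C_land = 1750 × 1140 × 0.977 = 1.95×10^6 J/(m²·K).
Undamped amplitude ∝ 1/C, so A_land/A_ocean = C_ocean/C_land = 87.8.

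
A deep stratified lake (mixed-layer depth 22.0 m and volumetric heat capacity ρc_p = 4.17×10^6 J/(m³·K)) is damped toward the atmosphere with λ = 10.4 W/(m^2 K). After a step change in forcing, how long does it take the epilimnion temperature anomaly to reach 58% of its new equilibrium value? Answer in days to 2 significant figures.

89 days

Areal heat capacity C = ρc_p × D = 4.17×10^6 × 22.0 = 9.17×10^7 J/(m²·K).
τ = C / λ = 9.17×10^7 / 10.4 = 8.82×10^6 s.
Fraction reached: 1 − e^(−t/τ) = 0.58 ⇒ t = −τ ln(1 − 0.58) = τ × 0.868.
t = 7.65×10^6 s = 88.6 days.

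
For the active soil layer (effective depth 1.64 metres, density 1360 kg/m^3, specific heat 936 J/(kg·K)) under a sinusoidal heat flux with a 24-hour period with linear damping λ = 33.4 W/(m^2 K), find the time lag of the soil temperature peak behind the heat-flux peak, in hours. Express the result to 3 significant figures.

5.17 hours

Areal heat capacity C = ρ c_p D = 1360 × 936 × 1.64 = 2.09×10^6 J m⁻² K⁻¹.
ω = 2π / 86400 s = 7.27×10^-5 s⁻¹.
Phase lag φ = arctan(Cω/λ) = arctan(152/33.4) = 1.35 rad.
Time lag = φ / ω = 1.35 / 7.27×10^-5 = 18600 s = 5.17 hours.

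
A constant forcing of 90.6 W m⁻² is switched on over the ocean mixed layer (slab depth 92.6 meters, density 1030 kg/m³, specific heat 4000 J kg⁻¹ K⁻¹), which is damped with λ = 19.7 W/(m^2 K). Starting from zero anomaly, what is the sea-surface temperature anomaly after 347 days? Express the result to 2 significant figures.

Areal heat capacity C = ρ c_p D = 1030 × 4000 × 92.6 = 3.82×10^8 J m⁻² K⁻¹.
τ = C / λ = 3.82×10^8 / 19.7 = 1.94×10^7 s.
Equilibrium anomaly ΔT_eq = F / λ = 90.6 / 19.7 = 4.60 K.
t = 347 days = 3.00×10^7 s, so t/τ = 1.55.
ΔT(t) = ΔT_eq (1 − e^(−t/τ)) = 4.60 × (1 − e^−1.55) = 3.62 K.

3.6 K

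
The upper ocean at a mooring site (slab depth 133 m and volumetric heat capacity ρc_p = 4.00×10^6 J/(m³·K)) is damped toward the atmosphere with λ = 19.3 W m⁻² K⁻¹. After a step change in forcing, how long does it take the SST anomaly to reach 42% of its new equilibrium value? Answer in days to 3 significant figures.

Areal heat capacity C = ρc_p × D = 4.00×10^6 × 133 = 5.32×10^8 J/(m^2 K).
τ = C / λ = 5.32×10^8 / 19.3 = 2.76×10^7 s.
Fraction reached: 1 − e^(−t/τ) = 0.42 ⇒ t = −τ ln(1 − 0.42) = τ × 0.545.
t = 1.50×10^7 s = 174 days.

174 days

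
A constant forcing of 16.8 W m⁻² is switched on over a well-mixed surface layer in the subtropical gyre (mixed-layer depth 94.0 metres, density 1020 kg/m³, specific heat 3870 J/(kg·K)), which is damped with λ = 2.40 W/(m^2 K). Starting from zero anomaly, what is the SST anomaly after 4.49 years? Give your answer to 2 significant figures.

4.2 K

Areal heat capacity C = ρ c_p D = 1020 × 3870 × 94.0 = 3.71×10^8 J m⁻² K⁻¹.
τ = C / λ = 3.71×10^8 / 2.40 = 1.55×10^8 s.
Equilibrium anomaly ΔT_eq = F / λ = 16.8 / 2.40 = 7.00 K.
t = 4.49 years = 1.42×10^8 s, so t/τ = 0.916.
ΔT(t) = ΔT_eq (1 − e^(−t/τ)) = 7.00 × (1 − e^−0.916) = 4.20 K.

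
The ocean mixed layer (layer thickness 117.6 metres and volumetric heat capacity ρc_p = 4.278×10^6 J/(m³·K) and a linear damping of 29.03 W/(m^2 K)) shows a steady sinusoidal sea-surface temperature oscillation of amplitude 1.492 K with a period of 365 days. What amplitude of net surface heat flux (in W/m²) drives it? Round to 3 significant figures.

Areal heat capacity C = ρc_p × D = 4.278×10^6 × 117.6 = 5.03×10^8 J/(m^2 K).
ω = 2π / 3.15×10^7 s = 1.99×10^-7 s⁻¹.
√((Cω)² + λ²) = √((100)² + 29.03²) = 104 W/(m²·K).
F₀ = A × √((Cω)²+λ²) = 1.492 × 104 = 156 W/m².

156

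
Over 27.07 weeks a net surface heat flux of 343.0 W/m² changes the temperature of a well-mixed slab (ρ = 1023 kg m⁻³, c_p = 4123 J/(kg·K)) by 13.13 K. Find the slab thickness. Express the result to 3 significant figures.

101 m

Heat input Q = F Δt = 343.0 × 1.64×10^7 s = 5.62×10^9 J/m².
Required areal heat capacity C = Q / ΔT = 4.28×10^8 J/(m²·K).
Depth D = C / (ρ c_p) = 4.28×10^8 / (1023 × 4123) = 101 m.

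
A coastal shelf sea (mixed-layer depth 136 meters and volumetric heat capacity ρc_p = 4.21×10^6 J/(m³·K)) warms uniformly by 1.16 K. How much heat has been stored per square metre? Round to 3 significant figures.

Areal heat capacity C = ρc_p × D = 4.21×10^6 × 136 = 5.73×10^8 J/(m²·K).
ΔQ = C ΔT = 5.73×10^8 × 1.16 = 6.64×10^8 J/m².

6.64×10^8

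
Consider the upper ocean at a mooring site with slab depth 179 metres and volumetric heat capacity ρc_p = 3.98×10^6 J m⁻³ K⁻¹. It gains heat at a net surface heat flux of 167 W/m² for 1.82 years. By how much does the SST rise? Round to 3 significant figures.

13.5 K

Areal heat capacity C = ρc_p × D = 3.98×10^6 × 179 = 7.12×10^8 J/(m^2 K).
Net heat input Q = F Δt = 167 × (1.82 years × 3.156×10^7 s/year) = 9.59×10^9 J/m².
ΔT = Q / C = 9.59×10^9 / 7.12×10^8 = 13.5 K.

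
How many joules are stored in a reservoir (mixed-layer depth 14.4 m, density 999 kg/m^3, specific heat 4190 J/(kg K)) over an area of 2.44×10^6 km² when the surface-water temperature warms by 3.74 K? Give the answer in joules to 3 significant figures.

Areal heat capacity C = ρ c_p D = 999 × 4190 × 14.4 = 6.03×10^7 J/(m^2 K).
Heat per unit area: q = C ΔT = 6.03×10^7 × 3.74 = 2.25×10^8 J/m².
Total heat: Q = q × A = 2.25×10^8 × (2.44×10^6 × 10⁶ m²) = 5.50×10^20 J.

5.50×10^20 J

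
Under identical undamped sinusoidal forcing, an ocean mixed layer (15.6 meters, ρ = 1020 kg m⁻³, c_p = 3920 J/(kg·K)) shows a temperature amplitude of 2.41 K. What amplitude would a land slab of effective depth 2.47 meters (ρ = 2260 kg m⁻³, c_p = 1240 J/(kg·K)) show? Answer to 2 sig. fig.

22 K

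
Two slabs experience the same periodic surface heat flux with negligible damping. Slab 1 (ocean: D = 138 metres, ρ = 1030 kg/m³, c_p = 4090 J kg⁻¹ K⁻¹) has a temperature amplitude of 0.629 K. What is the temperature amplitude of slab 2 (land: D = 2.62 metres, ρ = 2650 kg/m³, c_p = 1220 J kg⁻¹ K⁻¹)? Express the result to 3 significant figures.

43.2 K

C_ocean = 5.81×10^8 J/(m²·K); C_land = 8.47×10^6 J/(m²·K).
A ∝ 1/C ⇒ A_land = A_ocean × C_ocean/C_land = 0.629 × 68.6 = 43.2 K.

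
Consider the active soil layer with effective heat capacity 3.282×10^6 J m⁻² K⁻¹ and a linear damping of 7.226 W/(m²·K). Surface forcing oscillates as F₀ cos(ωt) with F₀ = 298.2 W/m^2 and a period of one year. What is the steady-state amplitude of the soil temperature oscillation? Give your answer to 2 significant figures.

Areal heat capacity C = 3.282×10^6 J m⁻² K⁻¹ (given).
Angular frequency ω = 2π / T = 2π / 3.15×10^7 s = 1.99×10^-7 s⁻¹.
√((Cω)² + λ²) = √((0.654)² + 7.226²) = 7.26 W/(m²·K).
Amplitude A = F₀ / √((Cω)²+λ²) = 298.2 / 7.26 = 41.1 K.

41 K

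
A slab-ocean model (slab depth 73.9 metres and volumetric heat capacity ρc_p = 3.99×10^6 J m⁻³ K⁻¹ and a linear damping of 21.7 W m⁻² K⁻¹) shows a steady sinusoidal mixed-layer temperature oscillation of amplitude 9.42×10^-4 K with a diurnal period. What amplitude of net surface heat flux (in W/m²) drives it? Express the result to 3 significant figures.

Areal heat capacity C = ρc_p × D = 3.99×10^6 × 73.9 = 2.95×10^8 J m⁻² K⁻¹.
ω = 2π / 86400 s = 7.27×10^-5 s⁻¹.
√((Cω)² + λ²) = √((21400)² + 21.7²) = 21400 W/(m²·K).
F₀ = A × √((Cω)²+λ²) = 9.42×10^-4 × 21400 = 20.2 W/m².

20.2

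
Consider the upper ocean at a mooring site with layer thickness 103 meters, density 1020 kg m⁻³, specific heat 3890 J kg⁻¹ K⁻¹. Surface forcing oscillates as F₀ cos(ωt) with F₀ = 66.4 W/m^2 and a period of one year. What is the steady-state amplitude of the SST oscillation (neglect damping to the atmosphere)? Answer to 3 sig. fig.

0.815 K

Areal heat capacity C = ρ c_p D = 1020 × 3890 × 103 = 4.09×10^8 J m⁻² K⁻¹.
Angular frequency ω = 2π / T = 2π / 3.15×10^7 s = 1.99×10^-7 s⁻¹.
Cω = 4.09×10^8 × 1.99×10^-7 = 81.4 W/(m²·K).
Amplitude A = F₀ / (Cω) = 66.4 / 81.4 = 0.815 K.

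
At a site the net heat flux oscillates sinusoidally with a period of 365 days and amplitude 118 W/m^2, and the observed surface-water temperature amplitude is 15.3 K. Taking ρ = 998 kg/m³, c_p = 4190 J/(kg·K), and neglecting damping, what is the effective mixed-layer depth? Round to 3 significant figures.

9.26 m

ω = 2π / 3.15×10^7 s = 1.99×10^-7 s⁻¹.
Required C = F₀ / (A ω) = 118 / (15.3 × 1.99×10^-7) = 3.87×10^7 J/(m²·K).
D = C / (ρ c_p) = 3.87×10^7 / (998 × 4190) = 9.26 m.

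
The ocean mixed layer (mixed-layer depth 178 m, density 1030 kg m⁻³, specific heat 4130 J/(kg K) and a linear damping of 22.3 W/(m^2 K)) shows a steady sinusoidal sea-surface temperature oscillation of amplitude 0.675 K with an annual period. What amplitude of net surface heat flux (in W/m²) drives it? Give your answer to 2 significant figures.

100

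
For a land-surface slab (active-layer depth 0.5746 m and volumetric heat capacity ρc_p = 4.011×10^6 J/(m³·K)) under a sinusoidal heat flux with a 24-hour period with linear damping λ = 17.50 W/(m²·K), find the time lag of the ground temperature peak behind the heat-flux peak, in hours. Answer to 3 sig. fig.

Areal heat capacity C = ρc_p × D = 4.011×10^6 × 0.5746 = 2.30×10^6 J/(m^2 K).
ω = 2π / 86400 s = 7.27×10^-5 s⁻¹.
Phase lag φ = arctan(Cω/λ) = arctan(168/17.50) = 1.47 rad.
Time lag = φ / ω = 1.47 / 7.27×10^-5 = 20200 s = 5.60 hours.

5.60 hours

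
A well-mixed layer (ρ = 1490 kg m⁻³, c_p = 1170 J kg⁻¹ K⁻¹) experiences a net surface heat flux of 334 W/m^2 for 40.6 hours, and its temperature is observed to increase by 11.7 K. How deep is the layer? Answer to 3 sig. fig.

2.39 m

Heat input Q = F Δt = 334 × 1.46×10^5 s = 4.88×10^7 J/m².
Required areal heat capacity C = Q / ΔT = 4.17×10^6 J/(m²·K).
Depth D = C / (ρ c_p) = 4.17×10^6 / (1490 × 1170) = 2.39 m.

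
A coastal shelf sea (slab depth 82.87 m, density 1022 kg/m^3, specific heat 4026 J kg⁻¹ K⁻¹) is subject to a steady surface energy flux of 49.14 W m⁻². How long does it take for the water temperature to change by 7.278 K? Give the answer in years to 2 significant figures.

1.6 years

Areal heat capacity C = ρ c_p D = 1022 × 4026 × 82.87 = 3.41×10^8 J/(m^2 K).
Time required: Δt = C ΔT / F = 3.41×10^8 × 7.278 / 49.14 = 5.05×10^7 s.
In years: 5.05×10^7 s / (3.156×10^7 s/year) = 1.60 years.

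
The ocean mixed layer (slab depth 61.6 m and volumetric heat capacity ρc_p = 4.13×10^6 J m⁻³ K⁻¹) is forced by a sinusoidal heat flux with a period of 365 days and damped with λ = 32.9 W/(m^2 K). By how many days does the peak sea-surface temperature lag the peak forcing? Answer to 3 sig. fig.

Areal heat capacity C = ρc_p × D = 4.13×10^6 × 61.6 = 2.54×10^8 J/(m^2 K).
ω = 2π / 3.15×10^7 s = 1.99×10^-7 s⁻¹.
Phase lag φ = arctan(Cω/λ) = arctan(50.7/32.9) = 0.995 rad.
Time lag = φ / ω = 0.995 / 1.99×10^-7 = 4.99×10^6 s = 57.8 days.

57.8 days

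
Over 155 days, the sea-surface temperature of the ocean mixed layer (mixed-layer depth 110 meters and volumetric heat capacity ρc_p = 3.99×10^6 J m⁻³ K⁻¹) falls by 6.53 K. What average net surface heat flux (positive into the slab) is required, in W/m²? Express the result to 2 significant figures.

-210

Areal heat capacity C = ρc_p × D = 3.99×10^6 × 110 = 4.39×10^8 J/(m²·K).
Required heat per unit area: Q = C ΔT = 4.39×10^8 × -6.53 = -2.87×10^9 J/m².
Flux F = Q / Δt = -2.87×10^9 / 1.34×10^7 s = -214 W/m².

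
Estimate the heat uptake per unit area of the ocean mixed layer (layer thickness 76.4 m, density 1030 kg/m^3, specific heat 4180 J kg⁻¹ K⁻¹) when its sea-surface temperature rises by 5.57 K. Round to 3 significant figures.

1.83×10^9

Areal heat capacity C = ρ c_p D = 1030 × 4180 × 76.4 = 3.29×10^8 J m⁻² K⁻¹.
ΔQ = C ΔT = 3.29×10^8 × 5.57 = 1.83×10^9 J/m².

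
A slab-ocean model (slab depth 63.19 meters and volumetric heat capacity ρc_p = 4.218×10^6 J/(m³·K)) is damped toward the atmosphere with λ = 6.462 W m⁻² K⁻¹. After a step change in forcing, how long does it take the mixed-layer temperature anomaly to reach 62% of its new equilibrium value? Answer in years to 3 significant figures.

1.26 years

Areal heat capacity C = ρc_p × D = 4.218×10^6 × 63.19 = 2.67×10^8 J m⁻² K⁻¹.
τ = C / λ = 2.67×10^8 / 6.462 = 4.12×10^7 s.
Fraction reached: 1 − e^(−t/τ) = 0.62 ⇒ t = −τ ln(1 − 0.62) = τ × 0.968.
t = 3.99×10^7 s = 1.26 years.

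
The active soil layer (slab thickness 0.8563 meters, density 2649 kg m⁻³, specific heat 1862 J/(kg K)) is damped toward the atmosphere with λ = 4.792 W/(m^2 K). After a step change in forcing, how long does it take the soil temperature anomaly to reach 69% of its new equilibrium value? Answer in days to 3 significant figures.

Areal heat capacity C = ρ c_p D = 2649 × 1862 × 0.8563 = 4.22×10^6 J/(m^2 K).
τ = C / λ = 4.22×10^6 / 4.792 = 8.81×10^5 s.
Fraction reached: 1 − e^(−t/τ) = 0.69 ⇒ t = −τ ln(1 − 0.69) = τ × 1.17.
t = 1.03×10^6 s = 11.9 days.

11.9 days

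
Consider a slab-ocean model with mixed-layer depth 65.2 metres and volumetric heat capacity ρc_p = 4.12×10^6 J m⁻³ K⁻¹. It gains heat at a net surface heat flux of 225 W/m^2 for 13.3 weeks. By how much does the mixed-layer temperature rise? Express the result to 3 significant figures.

Areal heat capacity C = ρc_p × D = 4.12×10^6 × 65.2 = 2.69×10^8 J/(m²·K).
Net heat input Q = F Δt = 225 × (13.3 weeks × 6.048×10^5 s/week) = 1.81×10^9 J/m².
ΔT = Q / C = 1.81×10^9 / 2.69×10^8 = 6.74 K.

6.74 K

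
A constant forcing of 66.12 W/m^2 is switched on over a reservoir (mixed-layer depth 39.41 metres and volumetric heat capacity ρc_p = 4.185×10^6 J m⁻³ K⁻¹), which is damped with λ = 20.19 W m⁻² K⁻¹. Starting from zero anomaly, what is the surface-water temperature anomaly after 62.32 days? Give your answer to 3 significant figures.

Areal heat capacity C = ρc_p × D = 4.185×10^6 × 39.41 = 1.65×10^8 J m⁻² K⁻¹.
τ = C / λ = 1.65×10^8 / 20.19 = 8.17×10^6 s.
Equilibrium anomaly ΔT_eq = F / λ = 66.12 / 20.19 = 3.27 K.
t = 62.32 days = 5.38×10^6 s, so t/τ = 0.659.
ΔT(t) = ΔT_eq (1 − e^(−t/τ)) = 3.27 × (1 − e^−0.659) = 1.58 K.

1.58 K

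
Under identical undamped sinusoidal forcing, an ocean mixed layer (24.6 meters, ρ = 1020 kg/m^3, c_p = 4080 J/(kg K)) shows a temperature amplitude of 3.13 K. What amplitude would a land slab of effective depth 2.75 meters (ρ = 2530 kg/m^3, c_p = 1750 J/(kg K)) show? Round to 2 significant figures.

C_ocean = 1.02×10^8 J/(m²·K); C_land = 1.22×10^7 J/(m²·K).
A ∝ 1/C ⇒ A_land = A_ocean × C_ocean/C_land = 3.13 × 8.41 = 26.3 K.

26 K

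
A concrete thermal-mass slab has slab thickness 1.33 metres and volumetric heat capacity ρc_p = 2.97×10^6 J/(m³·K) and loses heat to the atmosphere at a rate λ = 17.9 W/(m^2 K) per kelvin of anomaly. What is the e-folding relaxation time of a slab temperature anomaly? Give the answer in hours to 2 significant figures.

61 hours

Areal heat capacity C = ρc_p × D = 2.97×10^6 × 1.33 = 3.95×10^6 J/(m²·K).
Relaxation time τ = C / λ = 3.95×10^6 / 17.9 = 2.21×10^5 s.
In hours: 2.21×10^5 s / (3600 s/hour) = 61.3 hours.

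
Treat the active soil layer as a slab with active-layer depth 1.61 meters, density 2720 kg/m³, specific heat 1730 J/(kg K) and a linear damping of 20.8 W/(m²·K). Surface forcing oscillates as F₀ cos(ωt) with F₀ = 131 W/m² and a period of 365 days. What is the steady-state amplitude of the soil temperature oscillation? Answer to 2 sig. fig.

Areal heat capacity C = ρ c_p D = 2720 × 1730 × 1.61 = 7.58×10^6 J/(m²·K).
Angular frequency ω = 2π / T = 2π / 3.15×10^7 s = 1.99×10^-7 s⁻¹.
√((Cω)² + λ²) = √((1.51)² + 20.8²) = 20.9 W/(m²·K).
Amplitude A = F₀ / √((Cω)²+λ²) = 131 / 20.9 = 6.28 K.

6.3 K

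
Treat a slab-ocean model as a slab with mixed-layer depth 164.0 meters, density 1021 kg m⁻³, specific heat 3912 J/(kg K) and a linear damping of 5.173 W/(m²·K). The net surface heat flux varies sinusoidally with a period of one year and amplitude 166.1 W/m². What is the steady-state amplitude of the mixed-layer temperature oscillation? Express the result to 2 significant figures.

1.3 K

Areal heat capacity C = ρ c_p D = 1021 × 3912 × 164.0 = 6.55×10^8 J m⁻² K⁻¹.
Angular frequency ω = 2π / T = 2π / 3.15×10^7 s = 1.99×10^-7 s⁻¹.
√((Cω)² + λ²) = √((131)² + 5.173²) = 131 W/(m²·K).
Amplitude A = F₀ / √((Cω)²+λ²) = 166.1 / 131 = 1.27 K.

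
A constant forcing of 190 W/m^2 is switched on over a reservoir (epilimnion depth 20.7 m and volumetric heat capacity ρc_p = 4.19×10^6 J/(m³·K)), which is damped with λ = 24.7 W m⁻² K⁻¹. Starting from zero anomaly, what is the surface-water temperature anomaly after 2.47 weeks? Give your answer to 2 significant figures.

Areal heat capacity C = ρc_p × D = 4.19×10^6 × 20.7 = 8.67×10^7 J m⁻² K⁻¹.
τ = C / λ = 8.67×10^7 / 24.7 = 3.51×10^6 s.
Equilibrium anomaly ΔT_eq = F / λ = 190 / 24.7 = 7.69 K.
t = 2.47 weeks = 1.49×10^6 s, so t/τ = 0.425.
ΔT(t) = ΔT_eq (1 − e^(−t/τ)) = 7.69 × (1 − e^−0.425) = 2.67 K.

2.7 K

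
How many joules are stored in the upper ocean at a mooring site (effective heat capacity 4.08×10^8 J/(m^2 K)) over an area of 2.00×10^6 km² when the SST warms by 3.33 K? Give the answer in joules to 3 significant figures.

Areal heat capacity C = 4.08×10^8 J/(m^2 K) (given).
Heat per unit area: q = C ΔT = 4.08×10^8 × 3.33 = 1.36×10^9 J/m².
Total heat: Q = q × A = 1.36×10^9 × (2.00×10^6 × 10⁶ m²) = 2.72×10^21 J.

2.72×10^21 J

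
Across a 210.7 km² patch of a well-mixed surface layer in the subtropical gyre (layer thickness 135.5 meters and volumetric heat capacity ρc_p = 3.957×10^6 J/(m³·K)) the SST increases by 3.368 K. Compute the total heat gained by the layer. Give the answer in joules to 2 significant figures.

3.8×10^17 J

Areal heat capacity C = ρc_p × D = 3.957×10^6 × 135.5 = 5.36×10^8 J/(m²·K).
Heat per unit area: q = C ΔT = 5.36×10^8 × 3.368 = 1.81×10^9 J/m².
Total heat: Q = q × A = 1.81×10^9 × (210.7 × 10⁶ m²) = 3.80×10^17 J.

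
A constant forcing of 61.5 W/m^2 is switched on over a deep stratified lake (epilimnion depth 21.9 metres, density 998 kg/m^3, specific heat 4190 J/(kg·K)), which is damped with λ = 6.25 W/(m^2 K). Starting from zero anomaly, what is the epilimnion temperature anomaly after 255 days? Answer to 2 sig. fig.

Areal heat capacity C = ρ c_p D = 998 × 4190 × 21.9 = 9.16×10^7 J m⁻² K⁻¹.
τ = C / λ = 9.16×10^7 / 6.25 = 1.47×10^7 s.
Equilibrium anomaly ΔT_eq = F / λ = 61.5 / 6.25 = 9.84 K.
t = 255 days = 2.20×10^7 s, so t/τ = 1.50.
ΔT(t) = ΔT_eq (1 − e^(−t/τ)) = 9.84 × (1 − e^−1.50) = 7.65 K.

7.7 K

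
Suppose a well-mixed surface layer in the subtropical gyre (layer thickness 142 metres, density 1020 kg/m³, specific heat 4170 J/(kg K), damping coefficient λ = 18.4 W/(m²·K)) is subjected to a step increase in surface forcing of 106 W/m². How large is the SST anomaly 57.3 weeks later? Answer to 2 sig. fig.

3.8 K

Areal heat capacity C = ρ c_p D = 1020 × 4170 × 142 = 6.04×10^8 J/(m^2 K).
τ = C / λ = 6.04×10^8 / 18.4 = 3.28×10^7 s.
Equilibrium anomaly ΔT_eq = F / λ = 106 / 18.4 = 5.76 K.
t = 57.3 weeks = 3.47×10^7 s, so t/τ = 1.06.
ΔT(t) = ΔT_eq (1 − e^(−t/τ)) = 5.76 × (1 − e^−1.06) = 3.76 K.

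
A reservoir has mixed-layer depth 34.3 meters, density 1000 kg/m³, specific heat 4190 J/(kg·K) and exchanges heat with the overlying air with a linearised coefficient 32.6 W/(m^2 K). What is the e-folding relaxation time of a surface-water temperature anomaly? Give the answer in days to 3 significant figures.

51.0 days

Areal heat capacity C = ρ c_p D = 1000 × 4190 × 34.3 = 1.44×10^8 J m⁻² K⁻¹.
Relaxation time τ = C / λ = 1.44×10^8 / 32.6 = 4.41×10^6 s.
In days: 4.41×10^6 s / (86400 s/day) = 51.0 days.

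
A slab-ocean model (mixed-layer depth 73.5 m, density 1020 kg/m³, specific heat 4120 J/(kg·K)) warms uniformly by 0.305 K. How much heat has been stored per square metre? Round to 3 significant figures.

9.42×10^7

Areal heat capacity C = ρ c_p D = 1020 × 4120 × 73.5 = 3.09×10^8 J/(m²·K).
ΔQ = C ΔT = 3.09×10^8 × 0.305 = 9.42×10^7 J/m².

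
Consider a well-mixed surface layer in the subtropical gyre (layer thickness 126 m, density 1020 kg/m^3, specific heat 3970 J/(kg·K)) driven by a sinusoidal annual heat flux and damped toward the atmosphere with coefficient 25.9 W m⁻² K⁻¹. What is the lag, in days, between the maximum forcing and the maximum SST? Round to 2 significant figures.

Areal heat capacity C = ρ c_p D = 1020 × 3970 × 126 = 5.10×10^8 J/(m²·K).
ω = 2π / 3.15×10^7 s = 1.99×10^-7 s⁻¹.
Phase lag φ = arctan(Cω/λ) = arctan(102/25.9) = 1.32 rad.
Time lag = φ / ω = 1.32 / 1.99×10^-7 = 6.63×10^6 s = 76.8 days.

77 days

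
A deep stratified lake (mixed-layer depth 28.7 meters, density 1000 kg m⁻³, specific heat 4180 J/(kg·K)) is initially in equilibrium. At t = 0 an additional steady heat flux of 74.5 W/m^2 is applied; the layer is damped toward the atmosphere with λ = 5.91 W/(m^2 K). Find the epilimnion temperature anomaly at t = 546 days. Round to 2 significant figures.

Areal heat capacity C = ρ c_p D = 1000 × 4180 × 28.7 = 1.20×10^8 J/(m²·K).
τ = C / λ = 1.20×10^8 / 5.91 = 2.03×10^7 s.
Equilibrium anomaly ΔT_eq = F / λ = 74.5 / 5.91 = 12.6 K.
t = 546 days = 4.72×10^7 s, so t/τ = 2.32.
ΔT(t) = ΔT_eq (1 − e^(−t/τ)) = 12.6 × (1 − e^−2.32) = 11.4 K.

11 K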